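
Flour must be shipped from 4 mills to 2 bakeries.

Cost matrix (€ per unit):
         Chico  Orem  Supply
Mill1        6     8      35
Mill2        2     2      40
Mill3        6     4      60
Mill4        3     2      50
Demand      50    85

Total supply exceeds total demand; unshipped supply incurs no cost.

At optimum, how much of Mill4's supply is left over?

Minimum-cost shipments:
  Mill2 to Chico: 40 × €2 = €80
  Mill3 to Orem: 45 × €4 = €180
  Mill4 to Chico: 10 × €3 = €30
  Mill4 to Orem: 40 × €2 = €80
Total cost = €370.
Mill4 ships 50 of its 50, leaving 0.

0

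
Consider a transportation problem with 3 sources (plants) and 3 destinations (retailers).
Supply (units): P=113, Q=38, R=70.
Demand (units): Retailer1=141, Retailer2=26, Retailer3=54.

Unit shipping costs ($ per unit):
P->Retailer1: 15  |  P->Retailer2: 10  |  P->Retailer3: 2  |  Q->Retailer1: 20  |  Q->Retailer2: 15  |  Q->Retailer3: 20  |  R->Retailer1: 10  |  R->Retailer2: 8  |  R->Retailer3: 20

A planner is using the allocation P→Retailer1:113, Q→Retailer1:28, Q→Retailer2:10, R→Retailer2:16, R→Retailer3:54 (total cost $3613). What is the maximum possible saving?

1290

Current plan cost = 113·15 + 28·20 + 10·15 + 16·8 + 54·20 = $3613.
Optimal plan:
  P→Retailer1: 33 × $15 = $495
  P→Retailer2: 26 × $10 = $260
  P→Retailer3: 54 × $2 = $108
  Q→Retailer1: 38 × $20 = $760
  R→Retailer1: 70 × $10 = $700
Optimal cost = $2323.
Saving = 3613 − 2323 = $1290.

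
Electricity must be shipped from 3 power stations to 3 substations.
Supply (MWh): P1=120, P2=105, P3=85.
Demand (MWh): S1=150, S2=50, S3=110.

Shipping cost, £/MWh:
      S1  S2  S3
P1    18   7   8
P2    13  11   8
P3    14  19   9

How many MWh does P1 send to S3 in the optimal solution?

70

Optimal shipments:
  P1->S2: 50 MWh
  P1->S3: 70 MWh
  P2->S1: 65 MWh
  P2->S3: 40 MWh
  P3->S1: 85 MWh
Total cost = £3265.
So P1→S3 carries 70 MWh.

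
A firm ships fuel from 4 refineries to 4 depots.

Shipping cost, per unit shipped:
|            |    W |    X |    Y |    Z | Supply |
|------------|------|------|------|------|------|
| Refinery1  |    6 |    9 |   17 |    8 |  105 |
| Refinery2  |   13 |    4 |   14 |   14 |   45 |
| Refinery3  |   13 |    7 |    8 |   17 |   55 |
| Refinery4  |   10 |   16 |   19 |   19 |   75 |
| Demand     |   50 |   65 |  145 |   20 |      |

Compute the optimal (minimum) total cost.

An optimal shipping plan:
  Refinery1->W: 50 × 6 = 300
  Refinery1->X: 20 × 9 = 180
  Refinery1->Y: 15 × 17 = 255
  Refinery1->Z: 20 × 8 = 160
  Refinery2->X: 45 × 4 = 180
  Refinery3->Y: 55 × 8 = 440
  Refinery4->Y: 75 × 19 = 1425
Total = 300 + 180 + 255 + 160 + 180 + 440 + 1425 = 2940.

2940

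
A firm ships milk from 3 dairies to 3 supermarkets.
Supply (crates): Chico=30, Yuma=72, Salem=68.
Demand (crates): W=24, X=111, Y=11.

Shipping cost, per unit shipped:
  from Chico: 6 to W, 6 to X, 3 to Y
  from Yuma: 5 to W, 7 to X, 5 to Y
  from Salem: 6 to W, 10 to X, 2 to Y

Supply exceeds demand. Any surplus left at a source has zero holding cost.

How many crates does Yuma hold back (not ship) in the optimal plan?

An optimal plan:
  Chico–X: 30 × 6 = 180
  Yuma–X: 72 × 7 = 504
  Salem–W: 24 × 6 = 144
  Salem–X: 9 × 10 = 90
  Salem–Y: 11 × 2 = 22
Total cost = 940.
Yuma ships 72 of its 72, leaving 0.

0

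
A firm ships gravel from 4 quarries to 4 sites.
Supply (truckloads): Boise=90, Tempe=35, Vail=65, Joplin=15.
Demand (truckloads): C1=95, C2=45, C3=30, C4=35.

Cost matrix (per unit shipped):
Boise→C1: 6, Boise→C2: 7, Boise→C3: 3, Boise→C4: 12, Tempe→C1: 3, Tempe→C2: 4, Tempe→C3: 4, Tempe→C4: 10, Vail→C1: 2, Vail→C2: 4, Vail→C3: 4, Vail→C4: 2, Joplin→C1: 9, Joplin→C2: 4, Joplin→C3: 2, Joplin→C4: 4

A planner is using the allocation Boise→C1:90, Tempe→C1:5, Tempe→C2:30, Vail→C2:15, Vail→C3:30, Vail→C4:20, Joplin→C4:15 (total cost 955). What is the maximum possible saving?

180

Current plan cost = 90·6 + 5·3 + 30·4 + 15·4 + 30·4 + 20·2 + 15·4 = 955.
Optimal plan:
  Boise->C1: 30 × 6 = 180
  Boise->C2: 30 × 7 = 210
  Boise->C3: 30 × 3 = 90
  Tempe->C1: 35 × 3 = 105
  Vail->C1: 30 × 2 = 60
  Vail->C4: 35 × 2 = 70
  Joplin->C2: 15 × 4 = 60
Optimal cost = 775.
Saving = 955 − 775 = 180.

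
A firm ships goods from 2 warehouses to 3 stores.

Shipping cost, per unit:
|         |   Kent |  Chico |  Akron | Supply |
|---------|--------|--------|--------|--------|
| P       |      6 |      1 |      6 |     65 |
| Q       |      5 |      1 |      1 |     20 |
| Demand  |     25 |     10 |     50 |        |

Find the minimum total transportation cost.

A cheapest plan:
  P→Kent: 25 × 6 = 150
  P→Chico: 10 × 1 = 10
  P→Akron: 30 × 6 = 180
  Q→Akron: 20 × 1 = 20
Total = 150 + 10 + 180 + 20 = 360.
(Supply check: P ships 65; Q ships 20.)

360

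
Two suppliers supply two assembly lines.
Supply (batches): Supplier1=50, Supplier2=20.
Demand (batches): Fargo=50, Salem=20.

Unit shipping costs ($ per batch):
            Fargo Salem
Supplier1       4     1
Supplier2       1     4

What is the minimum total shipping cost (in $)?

160

Optimal allocation:
  Supplier1 to Fargo: 30 × $4 = $120
  Supplier1 to Salem: 20 × $1 = $20
  Supplier2 to Fargo: 20 × $1 = $20
Total = 120 + 20 + 20 = $160.
(Supply check: Supplier1 ships 50; Supplier2 ships 20.)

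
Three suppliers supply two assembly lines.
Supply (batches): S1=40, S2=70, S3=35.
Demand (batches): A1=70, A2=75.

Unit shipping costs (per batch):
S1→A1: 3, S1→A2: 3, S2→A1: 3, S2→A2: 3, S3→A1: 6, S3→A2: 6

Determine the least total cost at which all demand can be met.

One minimum-cost allocation:
  S1–A1: 40 batches
  S2–A1: 30 batches
  S2–A2: 40 batches
  S3–A2: 35 batches
Total cost = 540.
(Supply check: S1 ships 40; S2 ships 70; S3 ships 35.)

540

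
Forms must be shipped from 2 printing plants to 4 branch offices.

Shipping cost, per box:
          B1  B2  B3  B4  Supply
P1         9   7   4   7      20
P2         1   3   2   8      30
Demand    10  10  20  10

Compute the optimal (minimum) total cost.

170

Optimal allocation:
  P1→B3: 10 × 4 = 40
  P1→B4: 10 × 7 = 70
  P2→B1: 10 × 1 = 10
  P2→B2: 10 × 3 = 30
  P2→B3: 10 × 2 = 20
Total = 40 + 70 + 10 + 30 + 20 = 170.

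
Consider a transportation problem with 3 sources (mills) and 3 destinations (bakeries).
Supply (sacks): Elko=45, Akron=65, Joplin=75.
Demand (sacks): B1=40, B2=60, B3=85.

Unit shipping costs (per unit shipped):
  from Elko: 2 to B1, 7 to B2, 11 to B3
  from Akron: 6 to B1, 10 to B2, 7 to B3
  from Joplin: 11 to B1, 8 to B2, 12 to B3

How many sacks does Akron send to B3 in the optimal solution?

Solving gives:
  Elko–B1: 40 × 2 = 80
  Elko–B3: 5 × 11 = 55
  Akron–B3: 65 × 7 = 455
  Joplin–B2: 60 × 8 = 480
  Joplin–B3: 15 × 12 = 180
Total cost = 1250.
So Akron→B3 carries 65 sacks.

65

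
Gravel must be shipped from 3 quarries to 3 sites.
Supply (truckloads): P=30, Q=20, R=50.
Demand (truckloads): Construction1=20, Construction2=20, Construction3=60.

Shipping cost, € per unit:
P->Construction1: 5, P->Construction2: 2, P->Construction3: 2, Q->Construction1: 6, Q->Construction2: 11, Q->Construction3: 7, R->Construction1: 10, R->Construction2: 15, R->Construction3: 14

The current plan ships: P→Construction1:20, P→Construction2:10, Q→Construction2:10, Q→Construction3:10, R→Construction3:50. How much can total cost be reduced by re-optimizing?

Current plan cost = 20·5 + 10·2 + 10·11 + 10·7 + 50·14 = €1000.
Optimal plan:
  P–Construction2: 20 truckloads
  P–Construction3: 10 truckloads
  Q–Construction3: 20 truckloads
  R–Construction1: 20 truckloads
  R–Construction3: 30 truckloads
Optimal cost = €820.
Saving = 1000 − 820 = €180.

180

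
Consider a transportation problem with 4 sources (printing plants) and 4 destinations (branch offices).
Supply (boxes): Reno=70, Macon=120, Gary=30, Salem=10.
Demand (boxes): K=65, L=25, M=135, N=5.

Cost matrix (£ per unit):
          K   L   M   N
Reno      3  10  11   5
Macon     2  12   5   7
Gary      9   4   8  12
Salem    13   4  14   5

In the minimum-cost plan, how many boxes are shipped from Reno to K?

65

The minimum-cost plan:
  Reno–K: 65 × £3 = £195
  Reno–N: 5 × £5 = £25
  Macon–M: 120 × £5 = £600
  Gary–L: 15 × £4 = £60
  Gary–M: 15 × £8 = £120
  Salem–L: 10 × £4 = £40
Total cost = £1040.
So Reno→K carries 65 boxes.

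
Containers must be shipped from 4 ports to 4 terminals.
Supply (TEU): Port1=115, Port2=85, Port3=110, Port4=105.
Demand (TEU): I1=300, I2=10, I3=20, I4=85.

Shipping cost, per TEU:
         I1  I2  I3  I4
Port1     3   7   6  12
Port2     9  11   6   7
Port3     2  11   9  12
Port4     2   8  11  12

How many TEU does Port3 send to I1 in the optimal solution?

Optimal shipments:
  Port1→I1: 85 × 3 = 255
  Port1→I2: 10 × 7 = 70
  Port1→I3: 20 × 6 = 120
  Port2→I4: 85 × 7 = 595
  Port3→I1: 110 × 2 = 220
  Port4→I1: 105 × 2 = 210
Total cost = 1470.
So Port3→I1 carries 110 TEU.

110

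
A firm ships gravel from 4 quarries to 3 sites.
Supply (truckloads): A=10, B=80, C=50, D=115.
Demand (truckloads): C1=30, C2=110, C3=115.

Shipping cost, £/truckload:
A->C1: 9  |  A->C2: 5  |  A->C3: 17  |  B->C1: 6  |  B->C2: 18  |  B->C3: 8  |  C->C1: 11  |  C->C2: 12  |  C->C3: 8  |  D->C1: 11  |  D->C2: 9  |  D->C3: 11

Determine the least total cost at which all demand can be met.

2095

An optimal shipping plan:
  A→C2: 10 × £5 = £50
  B→C1: 30 × £6 = £180
  B→C3: 50 × £8 = £400
  C→C3: 50 × £8 = £400
  D→C2: 100 × £9 = £900
  D→C3: 15 × £11 = £165
Total = 50 + 180 + 400 + 400 + 900 + 165 = £2095.
(Supply check: A ships 10; B ships 80; C ships 50; D ships 115.)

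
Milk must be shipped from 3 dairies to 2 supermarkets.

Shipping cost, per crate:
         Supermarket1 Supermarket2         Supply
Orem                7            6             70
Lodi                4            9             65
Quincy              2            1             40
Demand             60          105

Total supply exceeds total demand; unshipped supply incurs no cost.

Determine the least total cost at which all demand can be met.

A cheapest plan:
  Orem–Supermarket2: 65 × 6 = 390
  Lodi–Supermarket1: 60 × 4 = 240
  Quincy–Supermarket2: 40 × 1 = 40
Total = 390 + 240 + 40 = 670.
(Supply check: Orem ships 65; Lodi ships 60; Quincy ships 40.)

670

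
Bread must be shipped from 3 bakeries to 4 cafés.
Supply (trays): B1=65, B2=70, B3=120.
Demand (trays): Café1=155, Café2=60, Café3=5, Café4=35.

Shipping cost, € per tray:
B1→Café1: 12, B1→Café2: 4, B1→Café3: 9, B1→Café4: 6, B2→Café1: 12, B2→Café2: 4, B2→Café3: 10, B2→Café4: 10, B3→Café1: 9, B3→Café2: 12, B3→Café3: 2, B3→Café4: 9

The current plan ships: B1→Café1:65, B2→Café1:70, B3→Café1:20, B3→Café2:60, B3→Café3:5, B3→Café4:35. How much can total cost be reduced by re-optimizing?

Current plan cost = 65·12 + 70·12 + 20·9 + 60·12 + 5·2 + 35·9 = €2845.
Optimal plan:
  B1 to Café2: 30 × €4 = €120
  B1 to Café4: 35 × €6 = €210
  B2 to Café1: 40 × €12 = €480
  B2 to Café2: 30 × €4 = €120
  B3 to Café1: 115 × €9 = €1035
  B3 to Café3: 5 × €2 = €10
Optimal cost = €1975.
Saving = 2845 − 1975 = €870.

870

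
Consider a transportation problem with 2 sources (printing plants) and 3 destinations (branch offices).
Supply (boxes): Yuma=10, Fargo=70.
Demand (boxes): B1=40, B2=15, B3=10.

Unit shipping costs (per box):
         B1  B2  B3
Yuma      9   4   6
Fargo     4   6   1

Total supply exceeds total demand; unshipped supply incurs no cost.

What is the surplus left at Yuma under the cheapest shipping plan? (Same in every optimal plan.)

Minimum-cost shipments:
  Yuma to B2: 10 × 4 = 40
  Fargo to B1: 40 × 4 = 160
  Fargo to B2: 5 × 6 = 30
  Fargo to B3: 10 × 1 = 10
Total cost = 240.
Yuma ships 10 of its 10, leaving 0.

0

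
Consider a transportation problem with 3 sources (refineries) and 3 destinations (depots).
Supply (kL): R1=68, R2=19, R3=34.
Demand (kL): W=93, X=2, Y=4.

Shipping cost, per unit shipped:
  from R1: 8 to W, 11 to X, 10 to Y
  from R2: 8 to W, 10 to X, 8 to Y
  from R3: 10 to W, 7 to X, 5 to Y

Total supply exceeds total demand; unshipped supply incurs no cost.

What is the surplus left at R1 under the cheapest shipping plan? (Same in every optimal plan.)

An optimal plan:
  R1→W: 68 × 8 = 544
  R2→W: 19 × 8 = 152
  R3→W: 6 × 10 = 60
  R3→X: 2 × 7 = 14
  R3→Y: 4 × 5 = 20
Total cost = 790.
R1 ships 68 of its 68, leaving 0.

0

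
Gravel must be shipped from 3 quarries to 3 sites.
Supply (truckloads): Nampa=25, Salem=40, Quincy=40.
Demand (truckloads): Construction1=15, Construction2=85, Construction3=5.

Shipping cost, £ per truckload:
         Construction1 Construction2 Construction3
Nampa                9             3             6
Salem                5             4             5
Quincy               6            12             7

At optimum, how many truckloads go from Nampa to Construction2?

Solving gives:
  Nampa to Construction2: 25 × £3 = £75
  Salem to Construction2: 40 × £4 = £160
  Quincy to Construction1: 15 × £6 = £90
  Quincy to Construction2: 20 × £12 = £240
  Quincy to Construction3: 5 × £7 = £35
Total cost = £600.
So Nampa→Construction2 carries 25 truckloads.

25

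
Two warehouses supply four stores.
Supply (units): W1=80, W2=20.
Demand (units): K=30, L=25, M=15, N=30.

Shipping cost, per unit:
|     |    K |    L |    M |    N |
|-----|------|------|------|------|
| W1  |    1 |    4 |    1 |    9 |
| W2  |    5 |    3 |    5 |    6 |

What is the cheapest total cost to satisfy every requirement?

An optimal shipping plan:
  W1 to K: 30 × 1 = 30
  W1 to L: 25 × 4 = 100
  W1 to M: 15 × 1 = 15
  W1 to N: 10 × 9 = 90
  W2 to N: 20 × 6 = 120
Total = 30 + 100 + 15 + 90 + 120 = 355.
(Supply check: W1 ships 80; W2 ships 20.)

355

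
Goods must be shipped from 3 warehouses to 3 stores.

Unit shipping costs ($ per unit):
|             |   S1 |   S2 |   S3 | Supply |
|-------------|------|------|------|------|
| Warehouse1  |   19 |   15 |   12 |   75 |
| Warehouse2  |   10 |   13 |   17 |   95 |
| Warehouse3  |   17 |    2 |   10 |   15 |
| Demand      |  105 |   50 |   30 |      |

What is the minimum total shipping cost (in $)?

Optimal allocation:
  Warehouse1→S1: 10 × $19 = $190
  Warehouse1→S2: 35 × $15 = $525
  Warehouse1→S3: 30 × $12 = $360
  Warehouse2→S1: 95 × $10 = $950
  Warehouse3→S2: 15 × $2 = $30
Total = 190 + 525 + 360 + 950 + 30 = $2055.

2055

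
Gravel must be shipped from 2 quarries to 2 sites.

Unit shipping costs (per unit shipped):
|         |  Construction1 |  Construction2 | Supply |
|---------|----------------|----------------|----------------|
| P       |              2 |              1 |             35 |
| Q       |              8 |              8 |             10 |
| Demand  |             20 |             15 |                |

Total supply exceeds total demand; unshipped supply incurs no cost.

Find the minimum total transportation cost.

An optimal shipping plan:
  P->Construction1: 20 × 2 = 40
  P->Construction2: 15 × 1 = 15
Total = 40 + 15 = 55.

55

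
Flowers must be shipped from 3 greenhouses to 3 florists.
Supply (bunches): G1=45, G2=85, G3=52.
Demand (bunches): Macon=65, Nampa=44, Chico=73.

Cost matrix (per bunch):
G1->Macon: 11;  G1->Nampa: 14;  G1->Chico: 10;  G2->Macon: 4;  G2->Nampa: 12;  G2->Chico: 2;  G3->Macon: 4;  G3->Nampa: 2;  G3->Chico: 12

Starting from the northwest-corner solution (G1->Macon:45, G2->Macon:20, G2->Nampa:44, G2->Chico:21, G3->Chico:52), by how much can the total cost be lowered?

960

Current plan cost = 45·11 + 20·4 + 44·12 + 21·2 + 52·12 = 1769.
Optimal plan:
  G1→Macon: 45 × 11 = 495
  G2→Macon: 12 × 4 = 48
  G2→Chico: 73 × 2 = 146
  G3→Macon: 8 × 4 = 32
  G3→Nampa: 44 × 2 = 88
Optimal cost = 809.
Saving = 1769 − 809 = 960.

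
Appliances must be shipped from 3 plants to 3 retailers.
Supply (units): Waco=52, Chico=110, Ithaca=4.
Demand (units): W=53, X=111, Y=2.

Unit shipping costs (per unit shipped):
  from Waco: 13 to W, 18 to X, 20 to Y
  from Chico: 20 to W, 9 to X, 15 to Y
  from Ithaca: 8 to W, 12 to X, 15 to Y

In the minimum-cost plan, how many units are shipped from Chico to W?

0

Solving gives:
  Waco–W: 50 × 13 = 650
  Waco–Y: 2 × 20 = 40
  Chico–X: 110 × 9 = 990
  Ithaca–W: 3 × 8 = 24
  Ithaca–X: 1 × 12 = 12
Total cost = 1716.
The route Chico→W is not used.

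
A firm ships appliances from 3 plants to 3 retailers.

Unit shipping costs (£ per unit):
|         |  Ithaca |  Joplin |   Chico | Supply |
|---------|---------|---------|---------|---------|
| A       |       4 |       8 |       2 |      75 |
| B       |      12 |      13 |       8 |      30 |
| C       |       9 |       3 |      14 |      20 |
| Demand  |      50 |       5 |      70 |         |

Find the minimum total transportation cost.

A cheapest plan:
  A→Ithaca: 35 × £4 = £140
  A→Chico: 40 × £2 = £80
  B→Chico: 30 × £8 = £240
  C→Ithaca: 15 × £9 = £135
  C→Joplin: 5 × £3 = £15
Total = 140 + 80 + 240 + 135 + 15 = £610.

610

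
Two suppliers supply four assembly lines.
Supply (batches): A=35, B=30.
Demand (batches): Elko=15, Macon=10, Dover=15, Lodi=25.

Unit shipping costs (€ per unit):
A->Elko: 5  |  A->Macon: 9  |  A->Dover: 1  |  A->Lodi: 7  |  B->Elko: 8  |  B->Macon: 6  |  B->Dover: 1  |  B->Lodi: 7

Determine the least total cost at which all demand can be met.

One minimum-cost allocation:
  A to Elko: 15 batches
  A to Dover: 15 batches
  A to Lodi: 5 batches
  B to Macon: 10 batches
  B to Lodi: 20 batches
Total cost = €325.
(Supply check: A ships 35; B ships 30.)

325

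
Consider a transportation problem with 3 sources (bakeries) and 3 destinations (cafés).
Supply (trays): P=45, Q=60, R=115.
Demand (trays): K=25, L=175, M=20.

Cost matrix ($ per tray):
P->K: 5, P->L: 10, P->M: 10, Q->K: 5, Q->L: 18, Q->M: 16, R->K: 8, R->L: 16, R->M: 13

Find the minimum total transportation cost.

An optimal shipping plan:
  P->L: 45 trays
  Q->K: 25 trays
  Q->L: 35 trays
  R->L: 95 trays
  R->M: 20 trays
Total cost = $2985.

2985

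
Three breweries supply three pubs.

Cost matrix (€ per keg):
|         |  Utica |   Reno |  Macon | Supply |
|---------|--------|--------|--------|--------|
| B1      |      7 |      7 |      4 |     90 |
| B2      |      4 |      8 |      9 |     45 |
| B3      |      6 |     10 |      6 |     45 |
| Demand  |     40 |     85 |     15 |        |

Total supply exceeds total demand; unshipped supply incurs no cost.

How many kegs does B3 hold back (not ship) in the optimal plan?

40

An optimal plan:
  B1–Reno: 80 × €7 = €560
  B1–Macon: 10 × €4 = €40
  B2–Utica: 40 × €4 = €160
  B2–Reno: 5 × €8 = €40
  B3–Macon: 5 × €6 = €30
Total cost = €830.
B3 ships 5 of its 45, leaving 40.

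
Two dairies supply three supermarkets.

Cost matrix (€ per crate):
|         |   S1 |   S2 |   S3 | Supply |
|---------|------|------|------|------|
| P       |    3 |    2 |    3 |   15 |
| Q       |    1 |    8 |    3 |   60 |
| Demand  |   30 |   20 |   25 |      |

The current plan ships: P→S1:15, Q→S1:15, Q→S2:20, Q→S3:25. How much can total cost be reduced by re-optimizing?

Current plan cost = 15·3 + 15·1 + 20·8 + 25·3 = €295.
Optimal plan:
  P–S2: 15 crates
  Q–S1: 30 crates
  Q–S2: 5 crates
  Q–S3: 25 crates
Optimal cost = €175.
Saving = 295 − 175 = €120.

120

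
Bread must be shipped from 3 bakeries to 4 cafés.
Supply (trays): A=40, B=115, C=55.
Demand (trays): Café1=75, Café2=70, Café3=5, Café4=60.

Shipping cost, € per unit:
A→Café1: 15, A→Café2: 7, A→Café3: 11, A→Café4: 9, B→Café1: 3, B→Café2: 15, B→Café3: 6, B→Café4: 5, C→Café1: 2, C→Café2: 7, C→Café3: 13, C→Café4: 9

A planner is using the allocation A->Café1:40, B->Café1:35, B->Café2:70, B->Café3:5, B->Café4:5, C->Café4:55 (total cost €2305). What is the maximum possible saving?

1285

Current plan cost = 40·15 + 35·3 + 70·15 + 5·6 + 5·5 + 55·9 = €2305.
Optimal plan:
  A to Café2: 40 trays
  B to Café1: 50 trays
  B to Café3: 5 trays
  B to Café4: 60 trays
  C to Café1: 25 trays
  C to Café2: 30 trays
Optimal cost = €1020.
Saving = 2305 − 1020 = €1285.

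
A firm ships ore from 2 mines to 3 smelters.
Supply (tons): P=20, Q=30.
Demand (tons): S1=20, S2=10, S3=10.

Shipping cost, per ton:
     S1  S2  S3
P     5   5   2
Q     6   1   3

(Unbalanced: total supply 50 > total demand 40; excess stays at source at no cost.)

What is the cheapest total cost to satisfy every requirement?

An optimal shipping plan:
  P–S1: 20 tons
  Q–S2: 10 tons
  Q–S3: 10 tons
Total cost = 140.

140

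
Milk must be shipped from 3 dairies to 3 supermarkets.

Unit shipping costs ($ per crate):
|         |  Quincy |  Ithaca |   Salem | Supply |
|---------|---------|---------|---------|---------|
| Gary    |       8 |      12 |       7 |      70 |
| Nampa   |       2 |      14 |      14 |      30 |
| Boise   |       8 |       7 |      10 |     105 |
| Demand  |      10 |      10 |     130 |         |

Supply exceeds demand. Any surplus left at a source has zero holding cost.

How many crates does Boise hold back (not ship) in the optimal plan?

An optimal plan:
  Gary–Salem: 70 × $7 = $490
  Nampa–Quincy: 10 × $2 = $20
  Boise–Ithaca: 10 × $7 = $70
  Boise–Salem: 60 × $10 = $600
Total cost = $1180.
Boise ships 70 of its 105, leaving 35.

35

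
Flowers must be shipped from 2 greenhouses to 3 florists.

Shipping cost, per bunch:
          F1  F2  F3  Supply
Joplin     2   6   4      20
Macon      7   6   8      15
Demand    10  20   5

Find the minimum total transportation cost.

160

An optimal shipping plan:
  Joplin to F1: 10 bunches
  Joplin to F2: 5 bunches
  Joplin to F3: 5 bunches
  Macon to F2: 15 bunches
Total cost = 160.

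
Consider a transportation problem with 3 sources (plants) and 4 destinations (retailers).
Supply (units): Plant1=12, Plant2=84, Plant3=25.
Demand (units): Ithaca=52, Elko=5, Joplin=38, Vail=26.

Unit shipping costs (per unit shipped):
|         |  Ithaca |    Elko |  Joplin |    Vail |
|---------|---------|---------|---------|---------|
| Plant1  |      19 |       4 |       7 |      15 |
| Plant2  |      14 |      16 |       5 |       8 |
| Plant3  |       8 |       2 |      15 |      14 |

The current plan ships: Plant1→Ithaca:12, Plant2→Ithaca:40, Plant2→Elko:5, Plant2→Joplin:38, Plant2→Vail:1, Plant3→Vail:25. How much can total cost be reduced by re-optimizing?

Current plan cost = 12·19 + 40·14 + 5·16 + 38·5 + 1·8 + 25·14 = 1416.
Optimal plan:
  Plant1->Elko: 5 units
  Plant1->Joplin: 7 units
  Plant2->Ithaca: 27 units
  Plant2->Joplin: 31 units
  Plant2->Vail: 26 units
  Plant3->Ithaca: 25 units
Optimal cost = 1010.
Saving = 1416 − 1010 = 406.

406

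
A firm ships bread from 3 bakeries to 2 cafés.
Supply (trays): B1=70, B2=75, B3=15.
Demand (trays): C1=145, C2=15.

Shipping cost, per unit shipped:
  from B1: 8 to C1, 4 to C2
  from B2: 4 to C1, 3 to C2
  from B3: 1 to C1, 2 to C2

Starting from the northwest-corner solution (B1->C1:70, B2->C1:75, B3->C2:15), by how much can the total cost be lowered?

75

Current plan cost = 70·8 + 75·4 + 15·2 = 890.
Optimal plan:
  B1→C1: 55 × 8 = 440
  B1→C2: 15 × 4 = 60
  B2→C1: 75 × 4 = 300
  B3→C1: 15 × 1 = 15
Optimal cost = 815.
Saving = 890 − 815 = 75.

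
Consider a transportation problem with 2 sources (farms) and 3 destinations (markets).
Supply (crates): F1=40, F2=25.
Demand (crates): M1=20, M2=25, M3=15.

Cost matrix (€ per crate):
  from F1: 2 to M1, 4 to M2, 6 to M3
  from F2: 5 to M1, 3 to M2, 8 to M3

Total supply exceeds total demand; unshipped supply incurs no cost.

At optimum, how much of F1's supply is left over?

5

Minimum-cost shipments:
  F1->M1: 20 crates
  F1->M3: 15 crates
  F2->M2: 25 crates
Total cost = €205.
F1 ships 35 of its 40, leaving 5.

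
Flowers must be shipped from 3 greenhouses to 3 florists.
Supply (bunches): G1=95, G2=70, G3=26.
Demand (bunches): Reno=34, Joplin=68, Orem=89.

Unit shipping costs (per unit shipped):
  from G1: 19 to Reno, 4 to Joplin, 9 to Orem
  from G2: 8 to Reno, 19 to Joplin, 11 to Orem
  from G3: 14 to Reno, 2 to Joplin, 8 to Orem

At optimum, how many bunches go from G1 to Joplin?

Optimal shipments:
  G1 to Joplin: 42 bunches
  G1 to Orem: 53 bunches
  G2 to Reno: 34 bunches
  G2 to Orem: 36 bunches
  G3 to Joplin: 26 bunches
Total cost = 1365.
So G1→Joplin carries 42 bunches.

42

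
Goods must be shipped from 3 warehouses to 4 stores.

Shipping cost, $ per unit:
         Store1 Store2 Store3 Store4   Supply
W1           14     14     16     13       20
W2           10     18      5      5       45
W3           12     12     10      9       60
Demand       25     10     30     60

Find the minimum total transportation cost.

1090

One minimum-cost allocation:
  W1->Store1: 10 units
  W1->Store2: 10 units
  W2->Store3: 30 units
  W2->Store4: 15 units
  W3->Store1: 15 units
  W3->Store4: 45 units
Total cost = $1090.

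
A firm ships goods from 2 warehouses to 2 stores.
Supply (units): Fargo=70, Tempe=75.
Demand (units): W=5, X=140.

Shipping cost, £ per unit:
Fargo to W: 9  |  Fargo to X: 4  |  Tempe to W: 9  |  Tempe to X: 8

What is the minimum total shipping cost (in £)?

885

Optimal allocation:
  Fargo to X: 70 units
  Tempe to W: 5 units
  Tempe to X: 70 units
Total cost = £885.
(Supply check: Fargo ships 70; Tempe ships 75.)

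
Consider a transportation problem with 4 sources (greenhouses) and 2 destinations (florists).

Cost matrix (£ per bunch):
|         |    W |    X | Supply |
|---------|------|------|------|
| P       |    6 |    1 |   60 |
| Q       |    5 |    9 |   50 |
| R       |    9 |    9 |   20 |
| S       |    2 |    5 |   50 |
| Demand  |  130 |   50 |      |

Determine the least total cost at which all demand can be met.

640

An optimal shipping plan:
  P to W: 10 × £6 = £60
  P to X: 50 × £1 = £50
  Q to W: 50 × £5 = £250
  R to W: 20 × £9 = £180
  S to W: 50 × £2 = £100
Total = 60 + 50 + 250 + 180 + 100 = £640.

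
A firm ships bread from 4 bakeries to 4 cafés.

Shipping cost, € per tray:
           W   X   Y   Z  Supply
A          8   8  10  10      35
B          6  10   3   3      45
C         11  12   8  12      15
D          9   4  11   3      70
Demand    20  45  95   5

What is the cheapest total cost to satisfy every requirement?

A cheapest plan:
  A–W: 20 × €8 = €160
  A–Y: 15 × €10 = €150
  B–Y: 45 × €3 = €135
  C–Y: 15 × €8 = €120
  D–X: 45 × €4 = €180
  D–Y: 20 × €11 = €220
  D–Z: 5 × €3 = €15
Total = 160 + 150 + 135 + 120 + 180 + 220 + 15 = €980.

980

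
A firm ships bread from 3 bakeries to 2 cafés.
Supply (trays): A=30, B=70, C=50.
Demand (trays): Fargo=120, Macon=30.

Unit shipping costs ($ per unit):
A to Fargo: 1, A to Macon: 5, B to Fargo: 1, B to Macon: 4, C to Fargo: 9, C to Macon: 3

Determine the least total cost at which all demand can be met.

An optimal shipping plan:
  A–Fargo: 30 × $1 = $30
  B–Fargo: 70 × $1 = $70
  C–Fargo: 20 × $9 = $180
  C–Macon: 30 × $3 = $90
Total = 30 + 70 + 180 + 90 = $370.
(Supply check: A ships 30; B ships 70; C ships 50.)

370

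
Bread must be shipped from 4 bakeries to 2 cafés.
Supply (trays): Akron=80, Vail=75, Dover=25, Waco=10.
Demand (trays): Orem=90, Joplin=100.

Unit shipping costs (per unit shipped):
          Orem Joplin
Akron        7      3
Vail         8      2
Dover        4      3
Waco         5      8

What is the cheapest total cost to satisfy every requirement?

Optimal allocation:
  Akron to Orem: 55 × 7 = 385
  Akron to Joplin: 25 × 3 = 75
  Vail to Joplin: 75 × 2 = 150
  Dover to Orem: 25 × 4 = 100
  Waco to Orem: 10 × 5 = 50
Total = 385 + 75 + 150 + 100 + 50 = 760.

760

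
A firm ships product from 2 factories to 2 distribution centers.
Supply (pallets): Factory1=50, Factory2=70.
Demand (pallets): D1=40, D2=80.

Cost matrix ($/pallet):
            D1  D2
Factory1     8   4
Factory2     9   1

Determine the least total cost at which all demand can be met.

One minimum-cost allocation:
  Factory1 to D1: 40 × $8 = $320
  Factory1 to D2: 10 × $4 = $40
  Factory2 to D2: 70 × $1 = $70
Total = 320 + 40 + 70 = $430.
(Supply check: Factory1 ships 50; Factory2 ships 70.)

430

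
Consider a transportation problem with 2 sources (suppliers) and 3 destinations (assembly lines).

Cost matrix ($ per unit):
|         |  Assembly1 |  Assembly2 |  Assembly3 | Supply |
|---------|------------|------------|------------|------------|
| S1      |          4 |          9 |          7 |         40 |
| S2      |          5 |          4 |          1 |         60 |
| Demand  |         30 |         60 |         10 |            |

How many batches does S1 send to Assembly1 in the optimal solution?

Optimal shipments:
  S1 to Assembly1: 30 × $4 = $120
  S1 to Assembly2: 10 × $9 = $90
  S2 to Assembly2: 50 × $4 = $200
  S2 to Assembly3: 10 × $1 = $10
Total cost = $420.
So S1→Assembly1 carries 30 batches.

30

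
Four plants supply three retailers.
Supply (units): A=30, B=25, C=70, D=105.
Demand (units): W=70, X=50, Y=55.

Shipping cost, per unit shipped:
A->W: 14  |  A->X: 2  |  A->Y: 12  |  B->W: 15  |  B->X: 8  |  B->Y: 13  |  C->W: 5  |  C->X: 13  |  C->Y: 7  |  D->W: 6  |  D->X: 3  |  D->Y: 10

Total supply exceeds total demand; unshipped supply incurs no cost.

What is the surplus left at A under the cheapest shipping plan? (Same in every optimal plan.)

Minimum-cost shipments:
  A–X: 30 units
  C–W: 15 units
  C–Y: 55 units
  D–W: 55 units
  D–X: 20 units
Total cost = 910.
A ships 30 of its 30, leaving 0.

0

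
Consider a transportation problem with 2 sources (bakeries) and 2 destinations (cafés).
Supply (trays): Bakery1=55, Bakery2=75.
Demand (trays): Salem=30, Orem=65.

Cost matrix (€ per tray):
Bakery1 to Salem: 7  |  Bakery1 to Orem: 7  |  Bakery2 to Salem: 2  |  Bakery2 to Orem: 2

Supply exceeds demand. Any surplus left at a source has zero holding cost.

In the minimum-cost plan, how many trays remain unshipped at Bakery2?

0

Minimum-cost shipments:
  Bakery1→Orem: 20 × €7 = €140
  Bakery2→Salem: 30 × €2 = €60
  Bakery2→Orem: 45 × €2 = €90
Total cost = €290.
Bakery2 ships 75 of its 75, leaving 0.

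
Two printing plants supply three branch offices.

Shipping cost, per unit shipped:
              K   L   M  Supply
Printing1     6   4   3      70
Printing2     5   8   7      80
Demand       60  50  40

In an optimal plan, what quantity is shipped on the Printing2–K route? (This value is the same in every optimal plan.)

Solving gives:
  Printing1 to L: 50 × 4 = 200
  Printing1 to M: 20 × 3 = 60
  Printing2 to K: 60 × 5 = 300
  Printing2 to M: 20 × 7 = 140
Total cost = 700.
So Printing2→K carries 60 boxes.

60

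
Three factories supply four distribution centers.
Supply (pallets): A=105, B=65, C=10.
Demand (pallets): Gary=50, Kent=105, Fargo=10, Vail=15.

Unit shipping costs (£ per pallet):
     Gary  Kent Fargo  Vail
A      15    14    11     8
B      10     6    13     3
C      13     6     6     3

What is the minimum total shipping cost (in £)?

1850

One minimum-cost allocation:
  A to Gary: 50 × £15 = £750
  A to Kent: 30 × £14 = £420
  A to Fargo: 10 × £11 = £110
  A to Vail: 15 × £8 = £120
  B to Kent: 65 × £6 = £390
  C to Kent: 10 × £6 = £60
Total = 750 + 420 + 110 + 120 + 390 + 60 = £1850.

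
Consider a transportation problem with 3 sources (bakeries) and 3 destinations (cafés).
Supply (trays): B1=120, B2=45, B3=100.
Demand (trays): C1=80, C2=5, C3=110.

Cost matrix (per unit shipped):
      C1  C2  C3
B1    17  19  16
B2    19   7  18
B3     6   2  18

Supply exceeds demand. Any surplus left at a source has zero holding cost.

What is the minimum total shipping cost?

One minimum-cost allocation:
  B1 to C3: 110 × 16 = 1760
  B3 to C1: 80 × 6 = 480
  B3 to C2: 5 × 2 = 10
Total = 1760 + 480 + 10 = 2250.
(Supply check: B1 ships 110; B2 ships 0; B3 ships 85.)

2250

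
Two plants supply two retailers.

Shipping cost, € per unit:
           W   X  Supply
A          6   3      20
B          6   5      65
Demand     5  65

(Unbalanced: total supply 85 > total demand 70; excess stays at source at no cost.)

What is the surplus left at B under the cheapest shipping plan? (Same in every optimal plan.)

An optimal plan:
  A to X: 20 × €3 = €60
  B to W: 5 × €6 = €30
  B to X: 45 × €5 = €225
Total cost = €315.
B ships 50 of its 65, leaving 15.

15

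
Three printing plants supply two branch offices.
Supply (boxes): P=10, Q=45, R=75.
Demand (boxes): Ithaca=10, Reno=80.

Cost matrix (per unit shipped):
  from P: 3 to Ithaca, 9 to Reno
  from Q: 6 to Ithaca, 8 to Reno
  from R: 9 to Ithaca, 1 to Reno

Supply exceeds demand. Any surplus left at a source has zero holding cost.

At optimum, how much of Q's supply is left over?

An optimal plan:
  P to Ithaca: 10 × 3 = 30
  Q to Reno: 5 × 8 = 40
  R to Reno: 75 × 1 = 75
Total cost = 145.
Q ships 5 of its 45, leaving 40.

40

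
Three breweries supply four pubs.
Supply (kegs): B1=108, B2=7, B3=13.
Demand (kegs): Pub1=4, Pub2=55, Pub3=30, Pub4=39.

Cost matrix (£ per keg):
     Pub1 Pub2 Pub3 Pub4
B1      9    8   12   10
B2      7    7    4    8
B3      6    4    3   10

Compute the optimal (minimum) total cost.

An optimal shipping plan:
  B1→Pub1: 4 kegs
  B1→Pub2: 55 kegs
  B1→Pub3: 10 kegs
  B1→Pub4: 39 kegs
  B2→Pub3: 7 kegs
  B3→Pub3: 13 kegs
Total cost = £1053.
(Supply check: B1 ships 108; B2 ships 7; B3 ships 13.)

1053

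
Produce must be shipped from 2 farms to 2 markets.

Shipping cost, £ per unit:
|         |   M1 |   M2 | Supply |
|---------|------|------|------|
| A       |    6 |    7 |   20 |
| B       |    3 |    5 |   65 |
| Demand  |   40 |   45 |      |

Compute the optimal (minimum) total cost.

385

Optimal allocation:
  A->M2: 20 × £7 = £140
  B->M1: 40 × £3 = £120
  B->M2: 25 × £5 = £125
Total = 140 + 120 + 125 = £385.
(Supply check: A ships 20; B ships 65.)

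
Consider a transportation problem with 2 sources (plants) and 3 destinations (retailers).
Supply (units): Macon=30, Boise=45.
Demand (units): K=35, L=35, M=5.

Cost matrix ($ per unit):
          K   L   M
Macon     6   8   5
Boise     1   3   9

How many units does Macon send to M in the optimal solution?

The minimum-cost plan:
  Macon–K: 25 × $6 = $150
  Macon–M: 5 × $5 = $25
  Boise–K: 10 × $1 = $10
  Boise–L: 35 × $3 = $105
Total cost = $290.
So Macon→M carries 5 units.

5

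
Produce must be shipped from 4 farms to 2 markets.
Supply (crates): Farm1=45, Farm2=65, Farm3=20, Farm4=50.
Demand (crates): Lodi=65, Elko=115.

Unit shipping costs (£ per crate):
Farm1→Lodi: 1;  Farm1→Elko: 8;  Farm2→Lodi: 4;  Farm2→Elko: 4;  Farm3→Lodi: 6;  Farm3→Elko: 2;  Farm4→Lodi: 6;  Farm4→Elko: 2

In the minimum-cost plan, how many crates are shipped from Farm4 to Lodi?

0

Solving gives:
  Farm1 to Lodi: 45 × £1 = £45
  Farm2 to Lodi: 20 × £4 = £80
  Farm2 to Elko: 45 × £4 = £180
  Farm3 to Elko: 20 × £2 = £40
  Farm4 to Elko: 50 × £2 = £100
Total cost = £445.
The route Farm4→Lodi is not used.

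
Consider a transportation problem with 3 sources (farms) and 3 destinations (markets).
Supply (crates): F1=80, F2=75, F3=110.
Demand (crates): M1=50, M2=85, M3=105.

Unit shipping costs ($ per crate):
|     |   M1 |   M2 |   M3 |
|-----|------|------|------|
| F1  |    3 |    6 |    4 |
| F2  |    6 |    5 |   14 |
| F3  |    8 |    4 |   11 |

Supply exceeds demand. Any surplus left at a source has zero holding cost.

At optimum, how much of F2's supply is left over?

25

An optimal plan:
  F1–M3: 80 × $4 = $320
  F2–M1: 50 × $6 = $300
  F3–M2: 85 × $4 = $340
  F3–M3: 25 × $11 = $275
Total cost = $1235.
F2 ships 50 of its 75, leaving 25.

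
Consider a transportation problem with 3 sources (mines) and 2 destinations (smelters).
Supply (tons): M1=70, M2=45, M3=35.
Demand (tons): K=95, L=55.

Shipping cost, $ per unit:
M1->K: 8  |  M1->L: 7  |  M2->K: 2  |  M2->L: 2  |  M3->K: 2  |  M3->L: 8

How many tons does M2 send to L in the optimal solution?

0

The minimum-cost plan:
  M1→K: 15 × $8 = $120
  M1→L: 55 × $7 = $385
  M2→K: 45 × $2 = $90
  M3→K: 35 × $2 = $70
Total cost = $665.
The route M2→L is not used.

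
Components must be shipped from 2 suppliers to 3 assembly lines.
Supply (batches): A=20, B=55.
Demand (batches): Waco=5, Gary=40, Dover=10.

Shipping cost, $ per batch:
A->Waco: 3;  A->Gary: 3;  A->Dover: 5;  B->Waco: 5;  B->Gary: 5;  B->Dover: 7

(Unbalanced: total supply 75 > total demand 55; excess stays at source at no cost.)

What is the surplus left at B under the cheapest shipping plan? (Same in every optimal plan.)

An optimal plan:
  A to Gary: 20 × $3 = $60
  B to Waco: 5 × $5 = $25
  B to Gary: 20 × $5 = $100
  B to Dover: 10 × $7 = $70
Total cost = $255.
B ships 35 of its 55, leaving 20.

20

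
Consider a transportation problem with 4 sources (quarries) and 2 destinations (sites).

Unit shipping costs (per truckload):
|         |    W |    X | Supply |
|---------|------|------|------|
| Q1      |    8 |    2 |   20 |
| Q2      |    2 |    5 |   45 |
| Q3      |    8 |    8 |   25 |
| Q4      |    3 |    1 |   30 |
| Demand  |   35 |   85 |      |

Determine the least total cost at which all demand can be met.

390

A cheapest plan:
  Q1–X: 20 × 2 = 40
  Q2–W: 35 × 2 = 70
  Q2–X: 10 × 5 = 50
  Q3–X: 25 × 8 = 200
  Q4–X: 30 × 1 = 30
Total = 40 + 70 + 50 + 200 + 30 = 390.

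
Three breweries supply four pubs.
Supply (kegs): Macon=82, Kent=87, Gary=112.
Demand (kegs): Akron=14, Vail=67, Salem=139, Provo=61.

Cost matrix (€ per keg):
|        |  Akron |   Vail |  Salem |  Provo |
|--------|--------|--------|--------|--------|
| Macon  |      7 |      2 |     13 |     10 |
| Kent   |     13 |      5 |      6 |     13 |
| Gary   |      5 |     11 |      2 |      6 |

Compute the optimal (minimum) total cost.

1228

An optimal shipping plan:
  Macon to Akron: 14 × €7 = €98
  Macon to Vail: 67 × €2 = €134
  Macon to Provo: 1 × €10 = €10
  Kent to Salem: 87 × €6 = €522
  Gary to Salem: 52 × €2 = €104
  Gary to Provo: 60 × €6 = €360
Total = 98 + 134 + 10 + 522 + 104 + 360 = €1228.
(Supply check: Macon ships 82; Kent ships 87; Gary ships 112.)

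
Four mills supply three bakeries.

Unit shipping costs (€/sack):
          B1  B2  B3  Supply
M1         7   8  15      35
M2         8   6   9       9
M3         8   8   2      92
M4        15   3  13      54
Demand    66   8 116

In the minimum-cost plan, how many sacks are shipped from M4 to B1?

22

The minimum-cost plan:
  M1–B1: 35 × €7 = €245
  M2–B1: 9 × €8 = €72
  M3–B3: 92 × €2 = €184
  M4–B1: 22 × €15 = €330
  M4–B2: 8 × €3 = €24
  M4–B3: 24 × €13 = €312
Total cost = €1167.
So M4→B1 carries 22 sacks.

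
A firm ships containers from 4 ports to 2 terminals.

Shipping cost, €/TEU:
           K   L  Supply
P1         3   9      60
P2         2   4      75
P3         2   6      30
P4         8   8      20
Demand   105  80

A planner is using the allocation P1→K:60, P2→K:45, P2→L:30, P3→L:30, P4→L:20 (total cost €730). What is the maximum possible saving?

60

Current plan cost = 60·3 + 45·2 + 30·4 + 30·6 + 20·8 = €730.
Optimal plan:
  P1–K: 60 × €3 = €180
  P2–K: 15 × €2 = €30
  P2–L: 60 × €4 = €240
  P3–K: 30 × €2 = €60
  P4–L: 20 × €8 = €160
Optimal cost = €670.
Saving = 730 − 670 = €60.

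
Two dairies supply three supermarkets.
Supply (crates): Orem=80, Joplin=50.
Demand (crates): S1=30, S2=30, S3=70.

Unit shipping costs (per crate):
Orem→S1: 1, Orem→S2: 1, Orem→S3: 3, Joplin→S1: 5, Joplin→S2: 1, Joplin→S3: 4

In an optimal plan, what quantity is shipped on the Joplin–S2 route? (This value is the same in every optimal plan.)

Optimal shipments:
  Orem to S1: 30 × 1 = 30
  Orem to S3: 50 × 3 = 150
  Joplin to S2: 30 × 1 = 30
  Joplin to S3: 20 × 4 = 80
Total cost = 290.
So Joplin→S2 carries 30 crates.

30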